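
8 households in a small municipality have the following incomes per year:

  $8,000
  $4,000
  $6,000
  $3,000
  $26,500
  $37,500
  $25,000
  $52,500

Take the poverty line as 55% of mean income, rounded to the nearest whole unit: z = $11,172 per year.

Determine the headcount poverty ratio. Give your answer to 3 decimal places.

0.500

4 of the 8 households have income below $11,172.
H = 4/8 = 0.500.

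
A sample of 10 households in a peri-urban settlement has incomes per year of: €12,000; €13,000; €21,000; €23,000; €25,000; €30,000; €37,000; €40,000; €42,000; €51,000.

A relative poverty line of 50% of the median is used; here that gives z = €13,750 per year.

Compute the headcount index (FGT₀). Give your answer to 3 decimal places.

2 of the 10 households have income below €13,750.
H = 2/10 = 0.200.

0.200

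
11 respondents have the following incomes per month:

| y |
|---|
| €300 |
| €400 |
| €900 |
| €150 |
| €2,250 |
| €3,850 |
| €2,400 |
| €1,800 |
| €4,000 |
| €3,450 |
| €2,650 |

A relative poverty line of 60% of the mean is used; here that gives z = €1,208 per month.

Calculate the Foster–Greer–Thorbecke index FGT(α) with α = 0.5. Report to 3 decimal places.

Incomes under z: €150, €300, €400, €900 (q = 4 of N = 11).
Relative gaps: (1208−150)/1208 = 0.8758; (1208−300)/1208 = 0.7517; (1208−400)/1208 = 0.6689; (1208−900)/1208 = 0.2550.
Raised to α = 0.5: 0.93586; 0.86698; 0.81785; 0.50494.
Sum = 3.125627; FGT(0.5) = 3.125627 / 11 = 0.284.

0.284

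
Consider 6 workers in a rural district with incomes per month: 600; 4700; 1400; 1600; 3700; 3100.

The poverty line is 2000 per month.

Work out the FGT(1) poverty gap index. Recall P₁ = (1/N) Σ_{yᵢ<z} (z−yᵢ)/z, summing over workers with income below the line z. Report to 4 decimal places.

0.2000

Poor units: 600, 1400, 1600 (q = 3 of N = 6).
Gap ratios (z−y)/z: (2000−600)/2000 = 0.7000; (2000−1400)/2000 = 0.3000; (2000−1600)/2000 = 0.2000.
Σ = 1.200000. Dividing by the full population N = 6 gives P₁ = 0.2000.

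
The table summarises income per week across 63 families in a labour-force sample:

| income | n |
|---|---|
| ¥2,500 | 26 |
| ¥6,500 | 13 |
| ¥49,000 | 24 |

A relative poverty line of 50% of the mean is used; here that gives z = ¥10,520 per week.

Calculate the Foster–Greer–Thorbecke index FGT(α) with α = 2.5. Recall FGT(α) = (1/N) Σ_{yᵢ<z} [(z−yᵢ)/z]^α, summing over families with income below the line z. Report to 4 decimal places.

Incomes under z: 26×¥2,500, 13×¥6,500 (q = 39 of N = 63).
Shortfall ratios: (10520−2500)/10520 = 0.7624 (×26); (10520−6500)/10520 = 0.3821 (×13).
Raised to α = 2.5: 0.50745 (×26); 0.09027 (×13).
Sum = 14.367263; FGT(2.5) = 14.367263 / 63 = 0.2281.

0.2281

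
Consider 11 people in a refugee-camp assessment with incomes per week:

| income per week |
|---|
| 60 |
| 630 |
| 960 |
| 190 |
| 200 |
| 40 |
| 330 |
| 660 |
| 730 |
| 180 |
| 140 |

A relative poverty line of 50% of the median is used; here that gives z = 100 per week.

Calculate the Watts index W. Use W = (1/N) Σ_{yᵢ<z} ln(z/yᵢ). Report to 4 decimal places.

0.1297

Below z: 40, 60 (q = 2 of N = 11).
ln(z/y) terms: ln(100/40) = 0.9163; ln(100/60) = 0.5108.
W = 1.427116 / 11 = 0.1297.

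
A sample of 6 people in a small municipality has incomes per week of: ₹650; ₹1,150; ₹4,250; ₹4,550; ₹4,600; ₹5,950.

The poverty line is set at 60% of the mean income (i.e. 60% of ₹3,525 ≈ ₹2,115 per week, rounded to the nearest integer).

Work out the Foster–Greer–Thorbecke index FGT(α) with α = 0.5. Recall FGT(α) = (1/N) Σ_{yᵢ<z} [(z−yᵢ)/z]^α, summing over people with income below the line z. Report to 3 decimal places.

Incomes under z: ₹650, ₹1,150 (q = 2 of N = 6).
Normalized shortfalls: (2115−650)/2115 = 0.6927; (2115−1150)/2115 = 0.4563.
Raised to α = 0.5: 0.83227; 0.67547.
Sum = 1.507743; FGT(0.5) = 1.507743 / 6 = 0.251.

0.251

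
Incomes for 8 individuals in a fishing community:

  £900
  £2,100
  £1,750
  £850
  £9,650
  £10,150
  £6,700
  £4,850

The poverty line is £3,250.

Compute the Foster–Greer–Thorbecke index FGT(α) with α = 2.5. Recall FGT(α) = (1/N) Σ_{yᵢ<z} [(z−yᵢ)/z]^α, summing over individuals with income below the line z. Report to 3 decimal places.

0.142

Incomes under z: £850, £900, £1,750, £2,100 (q = 4 of N = 8).
Relative gaps: (3250−850)/3250 = 0.7385; (3250−900)/3250 = 0.7231; (3250−1750)/3250 = 0.4615; (3250−2100)/3250 = 0.3538.
Raised to α = 2.5: 0.46862; 0.44459; 0.14472; 0.07448.
Sum = 1.132407; FGT(2.5) = 1.132407 / 8 = 0.142.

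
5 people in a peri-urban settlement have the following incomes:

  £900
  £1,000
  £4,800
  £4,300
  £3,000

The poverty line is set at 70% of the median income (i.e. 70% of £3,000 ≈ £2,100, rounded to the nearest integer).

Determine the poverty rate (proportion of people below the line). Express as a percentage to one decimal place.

40.0%

2 of the 5 people have income below £2,100.
H = 2/5 = 40.0%.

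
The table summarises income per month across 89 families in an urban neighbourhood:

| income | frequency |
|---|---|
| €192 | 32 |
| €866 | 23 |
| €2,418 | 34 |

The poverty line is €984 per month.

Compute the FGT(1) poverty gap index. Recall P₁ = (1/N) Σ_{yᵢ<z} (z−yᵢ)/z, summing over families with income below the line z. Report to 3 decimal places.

Below z: 32×€192, 23×€866 (q = 55 of N = 89).
Shortfall ratios: (984−192)/984 = 0.8049 (×32); (984−866)/984 = 0.1199 (×23).
Σ = 28.514228. Dividing by the full population N = 89 gives P₁ = 0.320.

0.320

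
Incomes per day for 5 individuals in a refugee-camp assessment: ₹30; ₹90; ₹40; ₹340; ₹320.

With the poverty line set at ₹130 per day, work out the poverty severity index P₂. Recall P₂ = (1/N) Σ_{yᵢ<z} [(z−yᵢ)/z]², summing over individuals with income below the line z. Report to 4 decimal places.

0.2331

Below z: ₹30, ₹40, ₹90 (q = 3 of N = 5).
Relative gaps: (130−30)/130 = 0.7692; (130−40)/130 = 0.6923; (130−90)/130 = 0.3077.
Squared: 0.5917; 0.4793; 0.0947.
Sum = 1.165680; P₂ = 1.165680 / 5 = 0.2331.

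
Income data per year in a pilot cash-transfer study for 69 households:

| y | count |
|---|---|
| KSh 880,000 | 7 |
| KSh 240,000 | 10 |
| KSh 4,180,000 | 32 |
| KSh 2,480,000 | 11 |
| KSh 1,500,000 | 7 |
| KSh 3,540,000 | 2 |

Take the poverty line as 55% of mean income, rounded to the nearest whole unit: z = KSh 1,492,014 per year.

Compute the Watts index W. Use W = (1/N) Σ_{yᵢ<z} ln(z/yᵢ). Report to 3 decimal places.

0.318

Poor units: 10×KSh 240,000, 7×KSh 880,000 (q = 17 of N = 69).
ln(z/y) terms: ln(1492014/240000) = 1.8272 (×10); ln(1492014/880000) = 0.5280 (×7).
W = 21.968154 / 69 = 0.318.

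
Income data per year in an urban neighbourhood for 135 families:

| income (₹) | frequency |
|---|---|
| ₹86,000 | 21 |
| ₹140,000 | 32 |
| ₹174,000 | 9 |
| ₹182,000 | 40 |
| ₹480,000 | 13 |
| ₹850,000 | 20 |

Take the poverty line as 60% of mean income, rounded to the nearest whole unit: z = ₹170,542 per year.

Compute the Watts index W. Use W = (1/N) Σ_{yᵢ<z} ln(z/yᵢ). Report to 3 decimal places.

0.153

Incomes under z: 21×₹86,000, 32×₹140,000 (q = 53 of N = 135).
Log gaps: ln(170542/86000) = 0.6846 (×21); ln(170542/140000) = 0.1973 (×32).
W = 20.692174 / 135 = 0.153.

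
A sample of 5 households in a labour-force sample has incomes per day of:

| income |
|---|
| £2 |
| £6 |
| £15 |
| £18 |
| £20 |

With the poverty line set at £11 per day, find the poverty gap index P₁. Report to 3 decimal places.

0.255

Below z: £2, £6 (q = 2 of N = 5).
Shortfall ratios: (11−2)/11 = 0.8182; (11−6)/11 = 0.4545.
Sum of shortfalls = 1.272727; P₁ averages over all N: 1.272727 / 5 = 0.255.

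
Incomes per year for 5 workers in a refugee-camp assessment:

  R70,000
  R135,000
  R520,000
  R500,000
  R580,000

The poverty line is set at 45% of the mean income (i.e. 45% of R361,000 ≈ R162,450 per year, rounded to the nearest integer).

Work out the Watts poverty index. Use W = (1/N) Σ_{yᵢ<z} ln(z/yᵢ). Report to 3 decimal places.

Incomes under z: R70,000, R135,000 (q = 2 of N = 5).
Log shortfalls: ln(162450/70000) = 0.8419; ln(162450/135000) = 0.1851.
W = 1.026971 / 5 = 0.205.

0.205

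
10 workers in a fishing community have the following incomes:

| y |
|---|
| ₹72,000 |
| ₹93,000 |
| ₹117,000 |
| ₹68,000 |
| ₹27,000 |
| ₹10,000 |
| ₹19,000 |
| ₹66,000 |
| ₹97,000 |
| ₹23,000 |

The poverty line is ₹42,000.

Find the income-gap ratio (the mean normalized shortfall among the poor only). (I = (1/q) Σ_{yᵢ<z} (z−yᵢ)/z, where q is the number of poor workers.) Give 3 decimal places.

0.530

Incomes under z: ₹10,000, ₹19,000, ₹23,000, ₹27,000 (q = 4 of N = 10).
Relative gaps: 0.7619, 0.5476, 0.4524, 0.3571; sum = 2.119048.
I averages over the q = 4 poor units only: 2.119048 / 4 = 0.530.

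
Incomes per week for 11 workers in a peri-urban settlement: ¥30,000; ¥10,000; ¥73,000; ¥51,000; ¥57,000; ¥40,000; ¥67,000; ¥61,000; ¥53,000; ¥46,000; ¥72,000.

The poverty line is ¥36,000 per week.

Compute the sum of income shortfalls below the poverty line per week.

¥32,000

Incomes under z: ¥10,000, ¥30,000 (q = 2 of N = 11).
Individual gaps: 36000−10000 = 26000; 36000−30000 = 6000.
Aggregate gap = ¥32,000.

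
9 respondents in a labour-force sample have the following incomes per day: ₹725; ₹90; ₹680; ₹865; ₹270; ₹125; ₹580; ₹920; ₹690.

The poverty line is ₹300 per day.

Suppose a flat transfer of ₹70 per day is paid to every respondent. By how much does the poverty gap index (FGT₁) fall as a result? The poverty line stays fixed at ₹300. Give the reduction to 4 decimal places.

0.0630

Before: below the line — ₹90, ₹125, ₹270; poverty gap index (FGT₁) = 0.153704.
After the ₹70 transfer: below the line — ₹160, ₹195; poverty gap index (FGT₁) = 0.090741.
Reduction = 0.153704 − 0.090741 = 0.0630.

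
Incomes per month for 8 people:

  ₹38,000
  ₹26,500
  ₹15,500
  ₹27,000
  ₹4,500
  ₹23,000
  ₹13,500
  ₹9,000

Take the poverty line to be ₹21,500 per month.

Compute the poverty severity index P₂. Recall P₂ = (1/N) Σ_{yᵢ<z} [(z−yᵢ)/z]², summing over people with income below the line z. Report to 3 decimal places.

Incomes under z: ₹4,500, ₹9,000, ₹13,500, ₹15,500 (q = 4 of N = 8).
Normalized shortfalls: (21500−4500)/21500 = 0.7907; (21500−9000)/21500 = 0.5814; (21500−13500)/21500 = 0.3721; (21500−15500)/21500 = 0.2791.
Squared: 0.6252; 0.3380; 0.1385; 0.0779.
Sum = 1.179557; P₂ = 1.179557 / 8 = 0.147.

0.147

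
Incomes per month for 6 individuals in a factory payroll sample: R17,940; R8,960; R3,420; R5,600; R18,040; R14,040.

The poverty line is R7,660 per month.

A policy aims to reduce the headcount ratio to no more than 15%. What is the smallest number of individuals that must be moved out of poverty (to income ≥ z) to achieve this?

2 of the 6 individuals are poor, so H = 2/6 = 0.333.
A headcount ratio of at most 15% allows at most ⌊0.15 × 6⌋ = 0 poor individuals.
So at least 2 − 0 = 2 must be lifted.

2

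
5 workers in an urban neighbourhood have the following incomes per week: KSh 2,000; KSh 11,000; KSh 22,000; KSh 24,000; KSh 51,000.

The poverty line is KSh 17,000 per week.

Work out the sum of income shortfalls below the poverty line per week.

Below z: KSh 2,000, KSh 11,000 (q = 2 of N = 5).
Individual gaps: 17000−2000 = 15000; 17000−11000 = 6000.
Aggregate gap = KSh 21,000.

KSh 21,000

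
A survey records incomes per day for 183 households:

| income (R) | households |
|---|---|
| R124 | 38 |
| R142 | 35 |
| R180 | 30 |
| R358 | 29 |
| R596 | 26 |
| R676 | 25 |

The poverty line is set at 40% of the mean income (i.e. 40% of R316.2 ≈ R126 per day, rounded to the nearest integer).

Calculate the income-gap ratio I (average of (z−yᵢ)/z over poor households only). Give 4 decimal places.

0.0159

Below the line: 38×R124 (q = 38 of N = 183).
Shortfall ratios (z−y)/z: 0.0159 (×38); sum = 0.603175.
I averages over the q = 38 poor units only: 0.603175 / 38 = 0.0159.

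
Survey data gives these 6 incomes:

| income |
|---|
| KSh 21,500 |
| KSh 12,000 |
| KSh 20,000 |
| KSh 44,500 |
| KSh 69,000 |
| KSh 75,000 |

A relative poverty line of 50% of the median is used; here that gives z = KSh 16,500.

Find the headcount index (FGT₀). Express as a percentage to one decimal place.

1 of the 6 respondents have income below KSh 16,500.
H = 1/6 = 16.7%.

16.7%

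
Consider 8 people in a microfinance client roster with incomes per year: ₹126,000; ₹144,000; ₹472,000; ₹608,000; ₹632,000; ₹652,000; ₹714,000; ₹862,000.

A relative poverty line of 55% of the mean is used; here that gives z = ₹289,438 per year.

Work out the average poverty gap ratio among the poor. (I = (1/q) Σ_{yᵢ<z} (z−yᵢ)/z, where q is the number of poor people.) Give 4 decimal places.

0.5336

Incomes under z: ₹126,000, ₹144,000 (q = 2 of N = 8).
Shortfall ratios (z−y)/z: 0.5647, 0.5025; sum = 1.067158.
I averages over the q = 2 poor units only: 1.067158 / 2 = 0.5336.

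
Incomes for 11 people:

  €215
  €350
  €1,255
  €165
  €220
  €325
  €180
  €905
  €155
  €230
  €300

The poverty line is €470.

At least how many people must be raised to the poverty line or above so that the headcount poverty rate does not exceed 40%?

Currently q = 9 of N = 11 are below the line (H = 0.818).
A headcount ratio of at most 40% allows at most ⌊0.40 × 11⌋ = 4 poor people.
So at least 9 − 4 = 5 must be lifted.

5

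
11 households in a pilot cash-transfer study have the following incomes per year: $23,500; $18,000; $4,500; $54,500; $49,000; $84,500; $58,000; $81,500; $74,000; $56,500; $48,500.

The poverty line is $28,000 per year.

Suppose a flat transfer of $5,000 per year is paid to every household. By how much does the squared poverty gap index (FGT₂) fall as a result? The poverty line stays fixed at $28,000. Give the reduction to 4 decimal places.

0.0354

Before: below the line — $4,500, $18,000, $23,500; squared poverty gap index (FGT₂) = 0.077980.
After the $5,000 transfer: below the line — $9,500, $23,000; squared poverty gap index (FGT₂) = 0.042585.
Reduction = 0.077980 − 0.042585 = 0.0354.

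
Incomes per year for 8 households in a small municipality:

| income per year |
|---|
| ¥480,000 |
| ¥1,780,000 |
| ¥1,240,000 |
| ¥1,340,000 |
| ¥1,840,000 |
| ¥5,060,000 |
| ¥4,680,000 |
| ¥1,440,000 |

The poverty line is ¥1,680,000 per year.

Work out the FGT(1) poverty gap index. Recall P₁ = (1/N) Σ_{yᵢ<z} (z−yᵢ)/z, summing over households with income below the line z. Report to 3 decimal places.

Incomes under z: ¥480,000, ¥1,240,000, ¥1,340,000, ¥1,440,000 (q = 4 of N = 8).
Relative gaps: (1680000−480000)/1680000 = 0.7143; (1680000−1240000)/1680000 = 0.2619; (1680000−1340000)/1680000 = 0.2024; (1680000−1440000)/1680000 = 0.1429.
Sum of shortfalls = 1.321429; P₁ averages over all N: 1.321429 / 8 = 0.165.

0.165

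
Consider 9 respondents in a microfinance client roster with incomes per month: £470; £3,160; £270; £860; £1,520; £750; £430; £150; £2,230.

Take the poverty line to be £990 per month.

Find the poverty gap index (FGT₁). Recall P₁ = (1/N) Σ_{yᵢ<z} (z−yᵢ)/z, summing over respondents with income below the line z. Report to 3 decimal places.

Below z: £150, £270, £430, £470, £750, £860 (q = 6 of N = 9).
Normalized shortfalls: (990−150)/990 = 0.8485; (990−270)/990 = 0.7273; (990−430)/990 = 0.5657; (990−470)/990 = 0.5253; (990−750)/990 = 0.2424; (990−860)/990 = 0.1313.
Σ = 3.040404. Dividing by the full population N = 9 gives P₁ = 0.338.

0.338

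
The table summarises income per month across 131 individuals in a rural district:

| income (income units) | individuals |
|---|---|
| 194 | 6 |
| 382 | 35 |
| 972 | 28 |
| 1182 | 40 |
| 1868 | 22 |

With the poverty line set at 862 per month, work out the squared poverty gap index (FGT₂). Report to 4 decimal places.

0.1104

Below z: 6×194, 35×382 (q = 41 of N = 131).
Gap ratios (z−y)/z: (862−194)/862 = 0.7749 (×6); (862−382)/862 = 0.5568 (×35).
Squared: 0.6005 (×6); 0.3101 (×35).
Sum = 14.455865; P₂ = 14.455865 / 131 = 0.1104.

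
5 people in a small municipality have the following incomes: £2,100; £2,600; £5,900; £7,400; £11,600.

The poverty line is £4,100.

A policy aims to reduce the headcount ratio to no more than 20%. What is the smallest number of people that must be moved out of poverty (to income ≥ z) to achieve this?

Currently q = 2 of N = 5 are below the line (H = 0.400).
A headcount ratio of at most 20% allows at most ⌊0.20 × 5⌋ = 1 poor people.
So at least 2 − 1 = 1 must be lifted.

1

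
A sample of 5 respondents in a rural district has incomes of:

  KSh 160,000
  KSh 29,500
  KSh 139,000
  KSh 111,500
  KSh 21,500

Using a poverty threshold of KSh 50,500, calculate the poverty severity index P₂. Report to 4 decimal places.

Poor units: KSh 21,500, KSh 29,500 (q = 2 of N = 5).
Relative gaps: (50500−21500)/50500 = 0.5743; (50500−29500)/50500 = 0.4158.
Squared: 0.3298; 0.1729.
Sum = 0.502696; P₂ = 0.502696 / 5 = 0.1005.

0.1005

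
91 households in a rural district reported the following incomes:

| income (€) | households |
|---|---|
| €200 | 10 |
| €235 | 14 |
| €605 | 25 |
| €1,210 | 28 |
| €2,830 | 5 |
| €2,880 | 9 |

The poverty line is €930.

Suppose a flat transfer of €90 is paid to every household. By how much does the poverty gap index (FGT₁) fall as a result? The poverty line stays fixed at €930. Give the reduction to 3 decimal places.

0.052

Before: below the line — 10×€200, 14×€235, 25×€605; poverty gap index (FGT₁) = 0.29724.
After the €90 transfer: below the line — 10×€290, 14×€325, 25×€695; poverty gap index (FGT₁) = 0.24513.
Reduction = 0.29724 − 0.24513 = 0.052.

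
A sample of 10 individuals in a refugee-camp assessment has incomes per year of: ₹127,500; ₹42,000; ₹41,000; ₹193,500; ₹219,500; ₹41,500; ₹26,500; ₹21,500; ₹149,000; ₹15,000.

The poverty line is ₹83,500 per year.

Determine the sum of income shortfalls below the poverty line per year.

Below the line: ₹15,000, ₹21,500, ₹26,500, ₹41,000, ₹41,500, ₹42,000 (q = 6 of N = 10).
Individual gaps: 83500−15000 = 68500; 83500−21500 = 62000; 83500−26500 = 57000; 83500−41000 = 42500; 83500−41500 = 42000; 83500−42000 = 41500.
Aggregate gap = ₹313,500.

₹313,500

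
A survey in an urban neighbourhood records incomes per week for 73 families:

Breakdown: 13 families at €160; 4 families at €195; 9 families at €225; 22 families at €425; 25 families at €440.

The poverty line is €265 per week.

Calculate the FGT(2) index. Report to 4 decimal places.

Below z: 13×€160, 4×€195, 9×€225 (q = 26 of N = 73).
Normalized shortfalls: (265−160)/265 = 0.3962 (×13); (265−195)/265 = 0.2642 (×4); (265−225)/265 = 0.1509 (×9).
Squared: 0.1570 (×13); 0.0698 (×4); 0.0228 (×9).
Sum = 2.525098; P₂ = 2.525098 / 73 = 0.0346.

0.0346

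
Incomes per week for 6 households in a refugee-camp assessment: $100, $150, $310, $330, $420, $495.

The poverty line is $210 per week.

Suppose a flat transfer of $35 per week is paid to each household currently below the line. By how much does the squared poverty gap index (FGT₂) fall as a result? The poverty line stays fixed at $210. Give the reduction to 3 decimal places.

0.036

Before: below the line — $100, $150; squared poverty gap index (FGT₂) = 0.05933.
After the $35 transfer: below the line — $135, $185; squared poverty gap index (FGT₂) = 0.02362.
Reduction = 0.05933 − 0.02362 = 0.036.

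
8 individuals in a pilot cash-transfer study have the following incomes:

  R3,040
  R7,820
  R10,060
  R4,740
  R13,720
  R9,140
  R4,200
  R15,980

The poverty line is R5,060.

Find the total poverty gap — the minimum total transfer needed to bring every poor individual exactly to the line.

R3,200

Below z: R3,040, R4,200, R4,740 (q = 3 of N = 8).
Individual gaps: 5060−3040 = 2020; 5060−4200 = 860; 5060−4740 = 320.
Aggregate gap = R3,200.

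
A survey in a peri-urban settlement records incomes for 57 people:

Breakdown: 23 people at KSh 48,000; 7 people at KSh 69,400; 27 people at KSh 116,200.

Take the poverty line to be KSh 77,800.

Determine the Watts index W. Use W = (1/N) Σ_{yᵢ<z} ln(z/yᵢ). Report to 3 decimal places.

Below z: 23×KSh 48,000, 7×KSh 69,400 (q = 30 of N = 57).
Log shortfalls: ln(77800/48000) = 0.4829 (×23); ln(77800/69400) = 0.1143 (×7).
W = 11.907412 / 57 = 0.209.

0.209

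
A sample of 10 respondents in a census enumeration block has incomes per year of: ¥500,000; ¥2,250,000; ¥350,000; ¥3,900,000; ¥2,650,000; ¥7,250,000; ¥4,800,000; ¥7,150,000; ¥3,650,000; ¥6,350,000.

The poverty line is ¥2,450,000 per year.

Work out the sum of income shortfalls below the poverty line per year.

Below the line: ¥350,000, ¥500,000, ¥2,250,000 (q = 3 of N = 10).
Individual gaps: 2450000−350000 = 2100000; 2450000−500000 = 1950000; 2450000−2250000 = 200000.
Aggregate gap = ¥4,250,000.

¥4,250,000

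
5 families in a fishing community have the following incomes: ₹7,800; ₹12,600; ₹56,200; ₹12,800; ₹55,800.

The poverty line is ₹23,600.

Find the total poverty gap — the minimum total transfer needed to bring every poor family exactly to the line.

Poor units: ₹7,800, ₹12,600, ₹12,800 (q = 3 of N = 5).
Individual gaps: 23600−7800 = 15800; 23600−12600 = 11000; 23600−12800 = 10800.
Aggregate gap = ₹37,600.

₹37,600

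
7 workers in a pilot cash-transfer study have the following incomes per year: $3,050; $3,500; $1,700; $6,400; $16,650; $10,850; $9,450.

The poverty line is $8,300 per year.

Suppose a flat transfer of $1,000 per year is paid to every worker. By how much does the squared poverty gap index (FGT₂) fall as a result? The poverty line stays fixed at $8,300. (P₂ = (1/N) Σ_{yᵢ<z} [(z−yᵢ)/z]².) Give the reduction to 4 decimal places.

0.0686

Before: below the line — $1,700, $3,050, $3,500, $6,400; squared poverty gap index (FGT₂) = 0.202751.
After the $1,000 transfer: below the line — $2,700, $4,050, $4,500, $7,400; squared poverty gap index (FGT₂) = 0.134111.
Reduction = 0.202751 − 0.134111 = 0.0686.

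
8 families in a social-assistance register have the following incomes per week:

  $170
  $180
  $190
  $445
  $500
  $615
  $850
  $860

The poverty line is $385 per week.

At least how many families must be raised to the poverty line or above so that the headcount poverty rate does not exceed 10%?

Currently q = 3 of N = 8 are below the line (H = 0.375).
A headcount ratio of at most 10% allows at most ⌊0.10 × 8⌋ = 0 poor families.
So at least 3 − 0 = 3 must be lifted.

3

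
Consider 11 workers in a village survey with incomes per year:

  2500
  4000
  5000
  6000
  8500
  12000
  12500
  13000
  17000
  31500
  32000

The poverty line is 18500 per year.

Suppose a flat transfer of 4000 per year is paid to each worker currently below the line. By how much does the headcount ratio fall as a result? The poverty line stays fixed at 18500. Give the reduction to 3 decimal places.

Before: below the line — 2500, 4000, 5000, 6000, 8500, 12000, 12500, 13000, 17000; headcount ratio = 0.81818.
After the 4000 transfer: below the line — 6500, 8000, 9000, 10000, 12500, 16000, 16500, 17000; headcount ratio = 0.72727.
Reduction = 0.81818 − 0.72727 = 0.091.

0.091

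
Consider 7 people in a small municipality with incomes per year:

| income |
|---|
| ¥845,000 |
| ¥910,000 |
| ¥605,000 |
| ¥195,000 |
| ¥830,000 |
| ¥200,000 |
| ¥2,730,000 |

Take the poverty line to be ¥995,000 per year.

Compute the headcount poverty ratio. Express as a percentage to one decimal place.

85.7%

6 of the 7 people have income below ¥995,000.
H = 6/7 = 85.7%.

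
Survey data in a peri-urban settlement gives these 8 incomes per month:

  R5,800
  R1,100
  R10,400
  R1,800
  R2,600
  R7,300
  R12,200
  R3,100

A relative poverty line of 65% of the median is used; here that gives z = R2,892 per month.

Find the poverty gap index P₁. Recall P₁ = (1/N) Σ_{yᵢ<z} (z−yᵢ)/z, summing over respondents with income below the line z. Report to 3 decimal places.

Below z: R1,100, R1,800, R2,600 (q = 3 of N = 8).
Normalized shortfalls: (2892−1100)/2892 = 0.6196; (2892−1800)/2892 = 0.3776; (2892−2600)/2892 = 0.1010.
Sum of shortfalls = 1.098202; P₁ averages over all N: 1.098202 / 8 = 0.137.

0.137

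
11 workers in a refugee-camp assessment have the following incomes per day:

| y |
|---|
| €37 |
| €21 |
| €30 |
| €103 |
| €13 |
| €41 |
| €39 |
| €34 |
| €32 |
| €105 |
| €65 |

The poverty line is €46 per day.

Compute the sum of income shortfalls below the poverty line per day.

Below the line: €13, €21, €30, €32, €34, €37, €39, €41 (q = 8 of N = 11).
Individual gaps: 46−13 = 33; 46−21 = 25; 46−30 = 16; 46−32 = 14; 46−34 = 12; 46−37 = 9; 46−39 = 7; 46−41 = 5.
Aggregate gap = €121.

€121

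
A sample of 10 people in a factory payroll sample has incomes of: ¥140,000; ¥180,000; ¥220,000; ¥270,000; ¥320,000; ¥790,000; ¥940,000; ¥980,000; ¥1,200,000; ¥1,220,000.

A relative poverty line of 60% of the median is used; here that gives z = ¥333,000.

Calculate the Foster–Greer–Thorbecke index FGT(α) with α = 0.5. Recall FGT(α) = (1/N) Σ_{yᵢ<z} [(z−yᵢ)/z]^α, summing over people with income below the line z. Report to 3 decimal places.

0.265

Poor units: ¥140,000, ¥180,000, ¥220,000, ¥270,000, ¥320,000 (q = 5 of N = 10).
Normalized shortfalls: (333000−140000)/333000 = 0.5796; (333000−180000)/333000 = 0.4595; (333000−220000)/333000 = 0.3393; (333000−270000)/333000 = 0.1892; (333000−320000)/333000 = 0.0390.
Raised to α = 0.5: 0.76130; 0.67783; 0.58253; 0.43496; 0.19758.
Sum = 2.654206; FGT(0.5) = 2.654206 / 10 = 0.265.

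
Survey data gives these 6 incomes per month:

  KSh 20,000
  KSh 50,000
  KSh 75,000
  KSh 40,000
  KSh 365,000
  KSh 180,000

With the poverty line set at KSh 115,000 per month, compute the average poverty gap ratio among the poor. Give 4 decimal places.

0.5978

Below the line: KSh 20,000, KSh 40,000, KSh 50,000, KSh 75,000 (q = 4 of N = 6).
Shortfall ratios (z−y)/z: 0.8261, 0.6522, 0.5652, 0.3478; sum = 2.391304.
The income-gap ratio divides by q (the poor only): 2.391304 / 4 = 0.5978.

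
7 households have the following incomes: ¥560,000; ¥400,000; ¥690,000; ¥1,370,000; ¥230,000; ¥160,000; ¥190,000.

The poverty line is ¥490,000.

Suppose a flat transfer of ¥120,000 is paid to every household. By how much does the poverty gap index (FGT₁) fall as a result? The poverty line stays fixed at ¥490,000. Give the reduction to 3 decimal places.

0.131

Before: below the line — ¥160,000, ¥190,000, ¥230,000, ¥400,000; poverty gap index (FGT₁) = 0.28571.
After the ¥120,000 transfer: below the line — ¥280,000, ¥310,000, ¥350,000; poverty gap index (FGT₁) = 0.15452.
Reduction = 0.28571 − 0.15452 = 0.131.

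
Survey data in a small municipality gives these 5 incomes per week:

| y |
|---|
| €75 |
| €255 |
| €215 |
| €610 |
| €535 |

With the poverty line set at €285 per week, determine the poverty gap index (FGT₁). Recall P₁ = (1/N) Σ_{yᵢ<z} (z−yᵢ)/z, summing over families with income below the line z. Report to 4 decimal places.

Poor units: €75, €215, €255 (q = 3 of N = 5).
Relative gaps: (285−75)/285 = 0.7368; (285−215)/285 = 0.2456; (285−255)/285 = 0.1053.
Sum of shortfalls = 1.087719; P₁ averages over all N: 1.087719 / 5 = 0.2175.

0.2175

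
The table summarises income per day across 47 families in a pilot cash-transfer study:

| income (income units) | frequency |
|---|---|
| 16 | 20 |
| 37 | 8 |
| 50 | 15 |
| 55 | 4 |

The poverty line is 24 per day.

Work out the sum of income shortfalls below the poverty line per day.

Below z: 20×16 (q = 20 of N = 47).
Individual gaps: 20×(24−16) = 160.
Aggregate gap = 160.

160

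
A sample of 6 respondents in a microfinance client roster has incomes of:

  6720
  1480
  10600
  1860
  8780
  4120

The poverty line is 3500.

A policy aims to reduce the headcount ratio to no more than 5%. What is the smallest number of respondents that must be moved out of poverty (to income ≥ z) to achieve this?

2

Currently q = 2 of N = 6 are below the line (H = 0.333).
A headcount ratio of at most 5% allows at most ⌊0.05 × 6⌋ = 0 poor respondents.
So at least 2 − 0 = 2 must be lifted.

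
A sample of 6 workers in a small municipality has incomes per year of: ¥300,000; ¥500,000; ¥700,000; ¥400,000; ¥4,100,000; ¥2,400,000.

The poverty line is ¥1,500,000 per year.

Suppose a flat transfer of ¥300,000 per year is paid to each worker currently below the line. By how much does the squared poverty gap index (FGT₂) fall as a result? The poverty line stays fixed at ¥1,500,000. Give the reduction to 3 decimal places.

0.156

Before: below the line — ¥300,000, ¥400,000, ¥500,000, ¥700,000; squared poverty gap index (FGT₂) = 0.31778.
After the ¥300,000 transfer: below the line — ¥600,000, ¥700,000, ¥800,000, ¥1,000,000; squared poverty gap index (FGT₂) = 0.16222.
Reduction = 0.31778 − 0.16222 = 0.156.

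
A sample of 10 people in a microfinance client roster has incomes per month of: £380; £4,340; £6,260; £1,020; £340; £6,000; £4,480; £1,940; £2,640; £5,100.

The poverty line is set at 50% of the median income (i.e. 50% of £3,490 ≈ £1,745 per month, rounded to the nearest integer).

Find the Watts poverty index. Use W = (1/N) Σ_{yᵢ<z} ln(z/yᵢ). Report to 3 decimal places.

Below z: £340, £380, £1,020 (q = 3 of N = 10).
Log shortfalls: ln(1745/340) = 1.6356; ln(1745/380) = 1.5243; ln(1745/1020) = 0.5370.
W = 3.696855 / 10 = 0.370.

0.370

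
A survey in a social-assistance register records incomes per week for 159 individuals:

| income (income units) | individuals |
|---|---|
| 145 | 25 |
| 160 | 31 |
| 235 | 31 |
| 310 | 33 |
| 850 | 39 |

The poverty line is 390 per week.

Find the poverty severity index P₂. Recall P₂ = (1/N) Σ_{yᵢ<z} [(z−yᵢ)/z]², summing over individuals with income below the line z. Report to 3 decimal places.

0.169

Incomes under z: 25×145, 31×160, 31×235, 33×310 (q = 120 of N = 159).
Gap ratios (z−y)/z: (390−145)/390 = 0.6282 (×25); (390−160)/390 = 0.5897 (×31); (390−235)/390 = 0.3974 (×31); (390−310)/390 = 0.2051 (×33).
Squared: 0.3946 (×25); 0.3478 (×31); 0.1580 (×31); 0.0421 (×33).
Sum = 26.932939; P₂ = 26.932939 / 159 = 0.169.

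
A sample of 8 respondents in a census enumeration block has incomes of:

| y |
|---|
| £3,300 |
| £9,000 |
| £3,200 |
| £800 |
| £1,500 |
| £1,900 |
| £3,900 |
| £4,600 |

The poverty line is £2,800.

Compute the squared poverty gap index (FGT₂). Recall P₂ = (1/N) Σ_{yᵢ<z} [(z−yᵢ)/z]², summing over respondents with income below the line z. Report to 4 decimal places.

Below the line: £800, £1,500, £1,900 (q = 3 of N = 8).
Gap ratios (z−y)/z: (2800−800)/2800 = 0.7143; (2800−1500)/2800 = 0.4643; (2800−1900)/2800 = 0.3214.
Squared: 0.5102; 0.2156; 0.1033.
Sum = 0.829082; P₂ = 0.829082 / 8 = 0.1036.

0.1036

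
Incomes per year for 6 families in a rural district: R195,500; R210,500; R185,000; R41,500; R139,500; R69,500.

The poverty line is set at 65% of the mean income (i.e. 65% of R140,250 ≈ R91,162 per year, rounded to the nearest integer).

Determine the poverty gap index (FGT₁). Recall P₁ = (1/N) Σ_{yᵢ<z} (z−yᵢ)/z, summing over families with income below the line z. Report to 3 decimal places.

Incomes under z: R41,500, R69,500 (q = 2 of N = 6).
Gap ratios (z−y)/z: (91162−41500)/91162 = 0.5448; (91162−69500)/91162 = 0.2376.
Σ = 0.782387. Dividing by the full population N = 6 gives P₁ = 0.130.

0.130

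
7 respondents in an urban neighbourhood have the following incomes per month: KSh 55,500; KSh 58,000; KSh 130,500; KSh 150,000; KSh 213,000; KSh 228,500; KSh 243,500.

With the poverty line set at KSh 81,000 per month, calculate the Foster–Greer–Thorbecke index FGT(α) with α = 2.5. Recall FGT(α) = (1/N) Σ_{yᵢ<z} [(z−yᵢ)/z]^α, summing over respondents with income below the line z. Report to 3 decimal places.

Poor units: KSh 55,500, KSh 58,000 (q = 2 of N = 7).
Normalized shortfalls: (81000−55500)/81000 = 0.3148; (81000−58000)/81000 = 0.2840.
Raised to α = 2.5: 0.05561; 0.04296.
Sum = 0.098572; FGT(2.5) = 0.098572 / 7 = 0.014.

0.014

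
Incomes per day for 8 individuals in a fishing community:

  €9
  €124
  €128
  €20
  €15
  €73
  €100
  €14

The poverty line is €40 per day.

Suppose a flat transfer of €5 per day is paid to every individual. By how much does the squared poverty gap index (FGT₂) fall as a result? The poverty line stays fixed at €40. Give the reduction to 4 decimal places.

0.0719

Before: below the line — €9, €14, €15, €20; squared poverty gap index (FGT₂) = 0.207969.
After the €5 transfer: below the line — €14, €19, €20, €25; squared poverty gap index (FGT₂) = 0.136094.
Reduction = 0.207969 − 0.136094 = 0.0719.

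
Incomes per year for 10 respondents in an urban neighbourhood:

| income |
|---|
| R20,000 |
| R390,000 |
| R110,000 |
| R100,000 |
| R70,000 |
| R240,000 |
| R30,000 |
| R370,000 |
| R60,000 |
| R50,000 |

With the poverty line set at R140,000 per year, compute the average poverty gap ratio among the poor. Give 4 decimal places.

Below z: R20,000, R30,000, R50,000, R60,000, R70,000, R100,000, R110,000 (q = 7 of N = 10).
Relative gaps: 0.8571, 0.7857, 0.6429, 0.5714, 0.5000, 0.2857, 0.2143; sum = 3.857143.
The income-gap ratio divides by q (the poor only): 3.857143 / 7 = 0.5510.

0.5510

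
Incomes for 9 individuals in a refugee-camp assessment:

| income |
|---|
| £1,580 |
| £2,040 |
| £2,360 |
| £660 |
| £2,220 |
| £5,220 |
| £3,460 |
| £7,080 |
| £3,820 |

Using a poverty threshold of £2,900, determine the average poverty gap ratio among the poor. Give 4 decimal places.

Poor units: £660, £1,580, £2,040, £2,220, £2,360 (q = 5 of N = 9).
Relative gaps: 0.7724, 0.4552, 0.2966, 0.2345, 0.1862; sum = 1.944828.
I averages over the q = 5 poor units only: 1.944828 / 5 = 0.3890.

0.3890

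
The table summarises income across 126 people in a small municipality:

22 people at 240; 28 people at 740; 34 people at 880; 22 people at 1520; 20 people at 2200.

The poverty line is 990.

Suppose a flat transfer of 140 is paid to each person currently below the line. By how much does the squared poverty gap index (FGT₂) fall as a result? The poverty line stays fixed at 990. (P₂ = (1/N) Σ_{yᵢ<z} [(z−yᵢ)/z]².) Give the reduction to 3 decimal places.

0.049

Before: below the line — 22×240, 28×740, 34×880; squared poverty gap index (FGT₂) = 0.11771.
After the 140 transfer: below the line — 22×380, 28×880; squared poverty gap index (FGT₂) = 0.06903.
Reduction = 0.11771 − 0.06903 = 0.049.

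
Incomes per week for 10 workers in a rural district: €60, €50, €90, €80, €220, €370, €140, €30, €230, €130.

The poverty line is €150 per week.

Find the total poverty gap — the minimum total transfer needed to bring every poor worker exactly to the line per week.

€470

Poor units: €30, €50, €60, €80, €90, €130, €140 (q = 7 of N = 10).
Individual gaps: 150−30 = 120; 150−50 = 100; 150−60 = 90; 150−80 = 70; 150−90 = 60; 150−130 = 20; 150−140 = 10.
Aggregate gap = €470.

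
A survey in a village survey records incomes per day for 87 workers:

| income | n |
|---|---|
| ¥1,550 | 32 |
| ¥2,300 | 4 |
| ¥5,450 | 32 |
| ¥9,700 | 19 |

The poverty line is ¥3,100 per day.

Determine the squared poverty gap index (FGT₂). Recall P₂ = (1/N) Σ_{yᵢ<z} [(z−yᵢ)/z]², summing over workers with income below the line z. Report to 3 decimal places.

0.095

Poor units: 32×¥1,550, 4×¥2,300 (q = 36 of N = 87).
Gap ratios (z−y)/z: (3100−1550)/3100 = 0.5000 (×32); (3100−2300)/3100 = 0.2581 (×4).
Squared: 0.2500 (×32); 0.0666 (×4).
Sum = 8.266389; P₂ = 8.266389 / 87 = 0.095.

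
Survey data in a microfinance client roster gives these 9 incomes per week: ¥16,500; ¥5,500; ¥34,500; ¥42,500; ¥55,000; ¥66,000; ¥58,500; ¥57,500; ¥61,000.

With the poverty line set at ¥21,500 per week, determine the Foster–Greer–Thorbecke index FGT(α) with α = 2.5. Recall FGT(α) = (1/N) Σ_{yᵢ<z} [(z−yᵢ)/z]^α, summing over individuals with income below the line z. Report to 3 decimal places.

0.056

Poor units: ¥5,500, ¥16,500 (q = 2 of N = 9).
Normalized shortfalls: (21500−5500)/21500 = 0.7442; (21500−16500)/21500 = 0.2326.
Raised to α = 2.5: 0.47775; 0.02608.
Sum = 0.503835; FGT(2.5) = 0.503835 / 9 = 0.056.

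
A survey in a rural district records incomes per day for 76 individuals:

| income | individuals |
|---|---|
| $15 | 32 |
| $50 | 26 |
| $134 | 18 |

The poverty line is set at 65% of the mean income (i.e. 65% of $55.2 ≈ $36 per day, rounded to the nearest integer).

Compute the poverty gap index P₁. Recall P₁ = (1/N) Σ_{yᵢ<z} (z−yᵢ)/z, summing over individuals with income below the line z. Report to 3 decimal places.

Poor units: 32×$15 (q = 32 of N = 76).
Normalized shortfalls: (36−15)/36 = 0.5833 (×32).
Sum of shortfalls = 18.666667; P₁ averages over all N: 18.666667 / 76 = 0.246.

0.246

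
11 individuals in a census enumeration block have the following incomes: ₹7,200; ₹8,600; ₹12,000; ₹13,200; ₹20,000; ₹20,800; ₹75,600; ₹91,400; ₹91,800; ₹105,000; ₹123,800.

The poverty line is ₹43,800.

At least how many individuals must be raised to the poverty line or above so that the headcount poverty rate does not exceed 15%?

5

6 of the 11 individuals are poor, so H = 6/11 = 0.545.
A headcount ratio of at most 15% allows at most ⌊0.15 × 11⌋ = 1 poor individuals.
So at least 6 − 1 = 5 must be lifted.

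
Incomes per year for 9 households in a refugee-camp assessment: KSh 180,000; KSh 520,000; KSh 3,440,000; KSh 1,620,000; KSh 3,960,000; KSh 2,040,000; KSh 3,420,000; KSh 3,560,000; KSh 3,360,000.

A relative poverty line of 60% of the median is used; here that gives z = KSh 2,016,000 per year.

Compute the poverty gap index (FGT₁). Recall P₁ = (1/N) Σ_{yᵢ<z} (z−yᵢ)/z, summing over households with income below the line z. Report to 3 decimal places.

Below the line: KSh 180,000, KSh 520,000, KSh 1,620,000 (q = 3 of N = 9).
Shortfall ratios: (2016000−180000)/2016000 = 0.9107; (2016000−520000)/2016000 = 0.7421; (2016000−1620000)/2016000 = 0.1964.
Σ = 1.849206. Dividing by the full population N = 9 gives P₁ = 0.205.

0.205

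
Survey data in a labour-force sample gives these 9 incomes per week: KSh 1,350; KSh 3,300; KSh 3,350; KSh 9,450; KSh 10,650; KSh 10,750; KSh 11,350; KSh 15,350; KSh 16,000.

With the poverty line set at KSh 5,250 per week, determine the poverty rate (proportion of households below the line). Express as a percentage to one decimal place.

3 of the 9 households have income below KSh 5,250.
H = 3/9 = 33.3%.

33.3%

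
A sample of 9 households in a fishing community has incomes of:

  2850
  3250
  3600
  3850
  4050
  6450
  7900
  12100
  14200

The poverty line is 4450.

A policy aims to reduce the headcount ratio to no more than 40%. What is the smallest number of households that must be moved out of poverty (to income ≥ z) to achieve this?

2

5 of the 9 households are poor, so H = 5/9 = 0.556.
A headcount ratio of at most 40% allows at most ⌊0.40 × 9⌋ = 3 poor households.
So at least 5 − 3 = 2 must be lifted.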